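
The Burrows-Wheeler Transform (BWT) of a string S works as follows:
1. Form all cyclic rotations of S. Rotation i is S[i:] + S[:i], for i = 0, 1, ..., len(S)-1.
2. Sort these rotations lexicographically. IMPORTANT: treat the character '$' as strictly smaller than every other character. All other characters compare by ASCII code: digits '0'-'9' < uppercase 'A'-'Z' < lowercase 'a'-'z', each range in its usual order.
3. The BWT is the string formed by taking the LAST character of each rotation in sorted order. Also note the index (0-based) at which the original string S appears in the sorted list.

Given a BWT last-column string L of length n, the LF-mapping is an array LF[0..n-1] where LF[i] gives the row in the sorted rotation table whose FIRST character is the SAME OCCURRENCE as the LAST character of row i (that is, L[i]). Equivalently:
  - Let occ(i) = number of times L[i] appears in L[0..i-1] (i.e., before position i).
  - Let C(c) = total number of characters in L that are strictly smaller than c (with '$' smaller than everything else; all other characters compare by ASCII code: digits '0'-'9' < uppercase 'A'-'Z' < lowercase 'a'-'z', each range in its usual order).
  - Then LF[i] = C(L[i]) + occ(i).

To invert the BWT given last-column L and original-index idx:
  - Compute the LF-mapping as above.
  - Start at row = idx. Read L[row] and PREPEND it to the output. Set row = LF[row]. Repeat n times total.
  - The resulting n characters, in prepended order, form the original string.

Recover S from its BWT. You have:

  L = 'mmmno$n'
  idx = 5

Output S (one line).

Answer: nonmmm$

Derivation:
LF mapping: 1 2 3 4 6 0 5
Walk LF starting at row 5, prepending L[row]:
  step 1: row=5, L[5]='$', prepend. Next row=LF[5]=0
  step 2: row=0, L[0]='m', prepend. Next row=LF[0]=1
  step 3: row=1, L[1]='m', prepend. Next row=LF[1]=2
  step 4: row=2, L[2]='m', prepend. Next row=LF[2]=3
  step 5: row=3, L[3]='n', prepend. Next row=LF[3]=4
  step 6: row=4, L[4]='o', prepend. Next row=LF[4]=6
  step 7: row=6, L[6]='n', prepend. Next row=LF[6]=5
Reversed output: nonmmm$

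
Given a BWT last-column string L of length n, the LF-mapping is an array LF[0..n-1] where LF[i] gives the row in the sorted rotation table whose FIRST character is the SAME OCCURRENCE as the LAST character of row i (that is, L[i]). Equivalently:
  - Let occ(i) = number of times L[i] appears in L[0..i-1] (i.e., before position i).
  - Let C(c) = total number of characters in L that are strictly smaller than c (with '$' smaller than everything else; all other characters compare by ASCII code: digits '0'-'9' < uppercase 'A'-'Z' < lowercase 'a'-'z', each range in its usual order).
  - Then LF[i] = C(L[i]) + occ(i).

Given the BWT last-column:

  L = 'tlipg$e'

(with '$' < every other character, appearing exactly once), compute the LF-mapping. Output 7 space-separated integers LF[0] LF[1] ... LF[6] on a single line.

Char counts: '$':1, 'e':1, 'g':1, 'i':1, 'l':1, 'p':1, 't':1
C (first-col start): C('$')=0, C('e')=1, C('g')=2, C('i')=3, C('l')=4, C('p')=5, C('t')=6
L[0]='t': occ=0, LF[0]=C('t')+0=6+0=6
L[1]='l': occ=0, LF[1]=C('l')+0=4+0=4
L[2]='i': occ=0, LF[2]=C('i')+0=3+0=3
L[3]='p': occ=0, LF[3]=C('p')+0=5+0=5
L[4]='g': occ=0, LF[4]=C('g')+0=2+0=2
L[5]='$': occ=0, LF[5]=C('$')+0=0+0=0
L[6]='e': occ=0, LF[6]=C('e')+0=1+0=1

Answer: 6 4 3 5 2 0 1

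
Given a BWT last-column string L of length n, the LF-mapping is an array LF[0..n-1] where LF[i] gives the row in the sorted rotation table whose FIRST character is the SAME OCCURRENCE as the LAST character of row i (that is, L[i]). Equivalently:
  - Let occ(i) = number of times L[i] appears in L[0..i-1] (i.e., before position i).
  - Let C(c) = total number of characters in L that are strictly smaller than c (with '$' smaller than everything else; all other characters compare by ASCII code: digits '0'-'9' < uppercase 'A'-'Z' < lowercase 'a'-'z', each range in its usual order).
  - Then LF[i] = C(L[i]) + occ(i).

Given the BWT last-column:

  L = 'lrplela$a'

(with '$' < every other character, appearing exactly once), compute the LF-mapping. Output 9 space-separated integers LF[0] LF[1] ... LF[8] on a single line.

Answer: 4 8 7 5 3 6 1 0 2

Derivation:
Char counts: '$':1, 'a':2, 'e':1, 'l':3, 'p':1, 'r':1
C (first-col start): C('$')=0, C('a')=1, C('e')=3, C('l')=4, C('p')=7, C('r')=8
L[0]='l': occ=0, LF[0]=C('l')+0=4+0=4
L[1]='r': occ=0, LF[1]=C('r')+0=8+0=8
L[2]='p': occ=0, LF[2]=C('p')+0=7+0=7
L[3]='l': occ=1, LF[3]=C('l')+1=4+1=5
L[4]='e': occ=0, LF[4]=C('e')+0=3+0=3
L[5]='l': occ=2, LF[5]=C('l')+2=4+2=6
L[6]='a': occ=0, LF[6]=C('a')+0=1+0=1
L[7]='$': occ=0, LF[7]=C('$')+0=0+0=0
L[8]='a': occ=1, LF[8]=C('a')+1=1+1=2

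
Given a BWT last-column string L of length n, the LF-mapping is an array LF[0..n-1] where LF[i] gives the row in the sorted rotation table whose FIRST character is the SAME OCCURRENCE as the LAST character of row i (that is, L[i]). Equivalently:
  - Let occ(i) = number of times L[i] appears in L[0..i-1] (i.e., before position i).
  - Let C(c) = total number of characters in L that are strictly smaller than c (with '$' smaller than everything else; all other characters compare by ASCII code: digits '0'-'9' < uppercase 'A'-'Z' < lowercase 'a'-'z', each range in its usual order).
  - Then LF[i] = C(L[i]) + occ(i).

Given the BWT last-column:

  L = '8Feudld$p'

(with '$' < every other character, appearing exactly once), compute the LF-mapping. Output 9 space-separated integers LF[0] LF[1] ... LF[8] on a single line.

Answer: 1 2 5 8 3 6 4 0 7

Derivation:
Char counts: '$':1, '8':1, 'F':1, 'd':2, 'e':1, 'l':1, 'p':1, 'u':1
C (first-col start): C('$')=0, C('8')=1, C('F')=2, C('d')=3, C('e')=5, C('l')=6, C('p')=7, C('u')=8
L[0]='8': occ=0, LF[0]=C('8')+0=1+0=1
L[1]='F': occ=0, LF[1]=C('F')+0=2+0=2
L[2]='e': occ=0, LF[2]=C('e')+0=5+0=5
L[3]='u': occ=0, LF[3]=C('u')+0=8+0=8
L[4]='d': occ=0, LF[4]=C('d')+0=3+0=3
L[5]='l': occ=0, LF[5]=C('l')+0=6+0=6
L[6]='d': occ=1, LF[6]=C('d')+1=3+1=4
L[7]='$': occ=0, LF[7]=C('$')+0=0+0=0
L[8]='p': occ=0, LF[8]=C('p')+0=7+0=7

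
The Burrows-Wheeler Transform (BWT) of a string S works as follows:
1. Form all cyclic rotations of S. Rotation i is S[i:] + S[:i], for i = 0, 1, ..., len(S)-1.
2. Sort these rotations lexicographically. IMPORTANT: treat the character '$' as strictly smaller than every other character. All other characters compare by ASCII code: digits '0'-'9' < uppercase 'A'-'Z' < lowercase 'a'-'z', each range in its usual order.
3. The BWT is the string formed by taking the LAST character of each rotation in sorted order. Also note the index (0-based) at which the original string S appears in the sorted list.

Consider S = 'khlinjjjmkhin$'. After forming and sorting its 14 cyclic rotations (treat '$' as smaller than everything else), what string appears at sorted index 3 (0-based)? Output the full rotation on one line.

Answer: in$khlinjjjmkh

Derivation:
All 14 rotations (rotation i = S[i:]+S[:i]):
  rot[0] = khlinjjjmkhin$
  rot[1] = hlinjjjmkhin$k
  rot[2] = linjjjmkhin$kh
  rot[3] = injjjmkhin$khl
  rot[4] = njjjmkhin$khli
  rot[5] = jjjmkhin$khlin
  rot[6] = jjmkhin$khlinj
  rot[7] = jmkhin$khlinjj
  rot[8] = mkhin$khlinjjj
  rot[9] = khin$khlinjjjm
  rot[10] = hin$khlinjjjmk
  rot[11] = in$khlinjjjmkh
  rot[12] = n$khlinjjjmkhi
  rot[13] = $khlinjjjmkhin
Sorted (with $ < everything):
  sorted[0] = $khlinjjjmkhin
  sorted[1] = hin$khlinjjjmk
  sorted[2] = hlinjjjmkhin$k
  sorted[3] = in$khlinjjjmkh
  sorted[4] = injjjmkhin$khl
  sorted[5] = jjjmkhin$khlin
  sorted[6] = jjmkhin$khlinj
  sorted[7] = jmkhin$khlinjj
  sorted[8] = khin$khlinjjjm
  sorted[9] = khlinjjjmkhin$
  sorted[10] = linjjjmkhin$kh
  sorted[11] = mkhin$khlinjjj
  sorted[12] = n$khlinjjjmkhi
  sorted[13] = njjjmkhin$khli
sorted[3] = in$khlinjjjmkh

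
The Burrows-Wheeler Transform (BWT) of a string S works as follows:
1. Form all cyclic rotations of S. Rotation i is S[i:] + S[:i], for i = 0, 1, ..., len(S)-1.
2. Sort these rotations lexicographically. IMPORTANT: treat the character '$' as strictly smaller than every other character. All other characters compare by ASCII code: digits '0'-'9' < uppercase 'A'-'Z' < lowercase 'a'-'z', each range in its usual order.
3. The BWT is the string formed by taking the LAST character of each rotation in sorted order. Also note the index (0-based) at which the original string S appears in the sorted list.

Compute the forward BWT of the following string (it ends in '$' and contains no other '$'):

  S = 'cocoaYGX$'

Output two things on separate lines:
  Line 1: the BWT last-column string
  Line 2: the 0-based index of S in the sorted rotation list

Answer: XYGaoo$cc
6

Derivation:
All 9 rotations (rotation i = S[i:]+S[:i]):
  rot[0] = cocoaYGX$
  rot[1] = ocoaYGX$c
  rot[2] = coaYGX$co
  rot[3] = oaYGX$coc
  rot[4] = aYGX$coco
  rot[5] = YGX$cocoa
  rot[6] = GX$cocoaY
  rot[7] = X$cocoaYG
  rot[8] = $cocoaYGX
Sorted (with $ < everything):
  sorted[0] = $cocoaYGX  (last char: 'X')
  sorted[1] = GX$cocoaY  (last char: 'Y')
  sorted[2] = X$cocoaYG  (last char: 'G')
  sorted[3] = YGX$cocoa  (last char: 'a')
  sorted[4] = aYGX$coco  (last char: 'o')
  sorted[5] = coaYGX$co  (last char: 'o')
  sorted[6] = cocoaYGX$  (last char: '$')
  sorted[7] = oaYGX$coc  (last char: 'c')
  sorted[8] = ocoaYGX$c  (last char: 'c')
Last column: XYGaoo$cc
Original string S is at sorted index 6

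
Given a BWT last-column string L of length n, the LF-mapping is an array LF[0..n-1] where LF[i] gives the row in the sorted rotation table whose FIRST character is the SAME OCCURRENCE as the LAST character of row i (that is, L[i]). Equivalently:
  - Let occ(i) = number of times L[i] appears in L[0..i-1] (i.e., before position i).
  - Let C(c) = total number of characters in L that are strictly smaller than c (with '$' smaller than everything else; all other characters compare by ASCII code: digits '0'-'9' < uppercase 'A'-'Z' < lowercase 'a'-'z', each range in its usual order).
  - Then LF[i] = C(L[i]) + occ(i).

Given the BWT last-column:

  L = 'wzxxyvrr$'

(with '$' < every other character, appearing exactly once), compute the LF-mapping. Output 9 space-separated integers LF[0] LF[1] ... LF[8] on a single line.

Char counts: '$':1, 'r':2, 'v':1, 'w':1, 'x':2, 'y':1, 'z':1
C (first-col start): C('$')=0, C('r')=1, C('v')=3, C('w')=4, C('x')=5, C('y')=7, C('z')=8
L[0]='w': occ=0, LF[0]=C('w')+0=4+0=4
L[1]='z': occ=0, LF[1]=C('z')+0=8+0=8
L[2]='x': occ=0, LF[2]=C('x')+0=5+0=5
L[3]='x': occ=1, LF[3]=C('x')+1=5+1=6
L[4]='y': occ=0, LF[4]=C('y')+0=7+0=7
L[5]='v': occ=0, LF[5]=C('v')+0=3+0=3
L[6]='r': occ=0, LF[6]=C('r')+0=1+0=1
L[7]='r': occ=1, LF[7]=C('r')+1=1+1=2
L[8]='$': occ=0, LF[8]=C('$')+0=0+0=0

Answer: 4 8 5 6 7 3 1 2 0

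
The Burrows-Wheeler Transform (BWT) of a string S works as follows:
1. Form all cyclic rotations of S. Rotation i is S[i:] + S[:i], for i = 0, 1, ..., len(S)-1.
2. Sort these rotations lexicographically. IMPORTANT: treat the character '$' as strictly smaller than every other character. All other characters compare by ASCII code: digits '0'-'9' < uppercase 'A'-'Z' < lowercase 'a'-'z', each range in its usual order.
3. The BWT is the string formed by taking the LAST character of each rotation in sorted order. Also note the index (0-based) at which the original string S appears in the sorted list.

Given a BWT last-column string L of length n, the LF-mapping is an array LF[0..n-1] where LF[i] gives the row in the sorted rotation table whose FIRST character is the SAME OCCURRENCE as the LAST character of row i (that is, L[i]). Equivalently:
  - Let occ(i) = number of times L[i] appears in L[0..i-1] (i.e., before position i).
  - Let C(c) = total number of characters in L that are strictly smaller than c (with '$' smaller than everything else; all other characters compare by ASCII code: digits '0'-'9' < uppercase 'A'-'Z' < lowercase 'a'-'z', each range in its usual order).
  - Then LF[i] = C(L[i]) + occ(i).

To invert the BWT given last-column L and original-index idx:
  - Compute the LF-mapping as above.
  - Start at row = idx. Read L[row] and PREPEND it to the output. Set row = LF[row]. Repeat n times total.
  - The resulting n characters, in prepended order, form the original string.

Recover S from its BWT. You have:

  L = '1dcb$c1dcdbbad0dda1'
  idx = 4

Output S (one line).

Answer: 1ddd0db1addbcacbc1$

Derivation:
LF mapping: 2 13 10 7 0 11 3 14 12 15 8 9 5 16 1 17 18 6 4
Walk LF starting at row 4, prepending L[row]:
  step 1: row=4, L[4]='$', prepend. Next row=LF[4]=0
  step 2: row=0, L[0]='1', prepend. Next row=LF[0]=2
  step 3: row=2, L[2]='c', prepend. Next row=LF[2]=10
  step 4: row=10, L[10]='b', prepend. Next row=LF[10]=8
  step 5: row=8, L[8]='c', prepend. Next row=LF[8]=12
  step 6: row=12, L[12]='a', prepend. Next row=LF[12]=5
  step 7: row=5, L[5]='c', prepend. Next row=LF[5]=11
  step 8: row=11, L[11]='b', prepend. Next row=LF[11]=9
  step 9: row=9, L[9]='d', prepend. Next row=LF[9]=15
  step 10: row=15, L[15]='d', prepend. Next row=LF[15]=17
  step 11: row=17, L[17]='a', prepend. Next row=LF[17]=6
  step 12: row=6, L[6]='1', prepend. Next row=LF[6]=3
  step 13: row=3, L[3]='b', prepend. Next row=LF[3]=7
  step 14: row=7, L[7]='d', prepend. Next row=LF[7]=14
  step 15: row=14, L[14]='0', prepend. Next row=LF[14]=1
  step 16: row=1, L[1]='d', prepend. Next row=LF[1]=13
  step 17: row=13, L[13]='d', prepend. Next row=LF[13]=16
  step 18: row=16, L[16]='d', prepend. Next row=LF[16]=18
  step 19: row=18, L[18]='1', prepend. Next row=LF[18]=4
Reversed output: 1ddd0db1addbcacbc1$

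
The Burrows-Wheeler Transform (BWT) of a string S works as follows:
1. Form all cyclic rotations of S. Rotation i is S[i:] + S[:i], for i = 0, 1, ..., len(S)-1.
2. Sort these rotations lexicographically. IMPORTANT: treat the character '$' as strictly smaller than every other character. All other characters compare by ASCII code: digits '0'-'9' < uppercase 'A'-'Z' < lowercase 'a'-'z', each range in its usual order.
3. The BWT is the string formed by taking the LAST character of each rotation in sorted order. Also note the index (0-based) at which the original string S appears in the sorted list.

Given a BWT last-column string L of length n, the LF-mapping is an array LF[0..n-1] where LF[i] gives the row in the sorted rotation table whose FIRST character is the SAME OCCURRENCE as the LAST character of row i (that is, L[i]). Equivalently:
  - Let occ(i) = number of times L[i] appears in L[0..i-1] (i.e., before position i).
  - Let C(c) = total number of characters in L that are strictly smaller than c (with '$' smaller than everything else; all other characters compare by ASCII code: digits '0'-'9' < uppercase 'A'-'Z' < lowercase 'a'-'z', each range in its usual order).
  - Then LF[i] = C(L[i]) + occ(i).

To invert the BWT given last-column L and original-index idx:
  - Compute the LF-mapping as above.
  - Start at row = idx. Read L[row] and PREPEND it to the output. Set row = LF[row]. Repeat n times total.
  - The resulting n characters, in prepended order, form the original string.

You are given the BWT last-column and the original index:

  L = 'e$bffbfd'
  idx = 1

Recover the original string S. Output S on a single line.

LF mapping: 4 0 1 5 6 2 7 3
Walk LF starting at row 1, prepending L[row]:
  step 1: row=1, L[1]='$', prepend. Next row=LF[1]=0
  step 2: row=0, L[0]='e', prepend. Next row=LF[0]=4
  step 3: row=4, L[4]='f', prepend. Next row=LF[4]=6
  step 4: row=6, L[6]='f', prepend. Next row=LF[6]=7
  step 5: row=7, L[7]='d', prepend. Next row=LF[7]=3
  step 6: row=3, L[3]='f', prepend. Next row=LF[3]=5
  step 7: row=5, L[5]='b', prepend. Next row=LF[5]=2
  step 8: row=2, L[2]='b', prepend. Next row=LF[2]=1
Reversed output: bbfdffe$

Answer: bbfdffe$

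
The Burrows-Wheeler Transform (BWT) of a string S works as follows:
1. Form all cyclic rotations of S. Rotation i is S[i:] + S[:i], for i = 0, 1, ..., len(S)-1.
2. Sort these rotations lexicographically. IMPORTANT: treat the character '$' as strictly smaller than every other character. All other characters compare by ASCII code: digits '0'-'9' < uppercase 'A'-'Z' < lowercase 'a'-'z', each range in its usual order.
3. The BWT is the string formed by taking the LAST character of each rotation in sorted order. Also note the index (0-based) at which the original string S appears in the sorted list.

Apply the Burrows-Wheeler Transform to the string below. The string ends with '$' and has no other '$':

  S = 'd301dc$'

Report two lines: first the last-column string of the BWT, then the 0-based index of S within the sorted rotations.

All 7 rotations (rotation i = S[i:]+S[:i]):
  rot[0] = d301dc$
  rot[1] = 301dc$d
  rot[2] = 01dc$d3
  rot[3] = 1dc$d30
  rot[4] = dc$d301
  rot[5] = c$d301d
  rot[6] = $d301dc
Sorted (with $ < everything):
  sorted[0] = $d301dc  (last char: 'c')
  sorted[1] = 01dc$d3  (last char: '3')
  sorted[2] = 1dc$d30  (last char: '0')
  sorted[3] = 301dc$d  (last char: 'd')
  sorted[4] = c$d301d  (last char: 'd')
  sorted[5] = d301dc$  (last char: '$')
  sorted[6] = dc$d301  (last char: '1')
Last column: c30dd$1
Original string S is at sorted index 5

Answer: c30dd$1
5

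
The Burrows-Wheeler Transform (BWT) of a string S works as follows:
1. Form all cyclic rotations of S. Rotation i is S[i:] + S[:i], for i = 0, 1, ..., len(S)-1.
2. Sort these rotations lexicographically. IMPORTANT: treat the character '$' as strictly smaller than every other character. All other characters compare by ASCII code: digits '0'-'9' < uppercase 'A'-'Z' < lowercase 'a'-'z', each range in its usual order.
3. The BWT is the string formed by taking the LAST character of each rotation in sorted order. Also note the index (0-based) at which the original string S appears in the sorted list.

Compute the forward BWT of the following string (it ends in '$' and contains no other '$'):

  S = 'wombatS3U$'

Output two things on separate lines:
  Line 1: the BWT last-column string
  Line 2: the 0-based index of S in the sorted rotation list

Answer: USt3bmowa$
9

Derivation:
All 10 rotations (rotation i = S[i:]+S[:i]):
  rot[0] = wombatS3U$
  rot[1] = ombatS3U$w
  rot[2] = mbatS3U$wo
  rot[3] = batS3U$wom
  rot[4] = atS3U$womb
  rot[5] = tS3U$womba
  rot[6] = S3U$wombat
  rot[7] = 3U$wombatS
  rot[8] = U$wombatS3
  rot[9] = $wombatS3U
Sorted (with $ < everything):
  sorted[0] = $wombatS3U  (last char: 'U')
  sorted[1] = 3U$wombatS  (last char: 'S')
  sorted[2] = S3U$wombat  (last char: 't')
  sorted[3] = U$wombatS3  (last char: '3')
  sorted[4] = atS3U$womb  (last char: 'b')
  sorted[5] = batS3U$wom  (last char: 'm')
  sorted[6] = mbatS3U$wo  (last char: 'o')
  sorted[7] = ombatS3U$w  (last char: 'w')
  sorted[8] = tS3U$womba  (last char: 'a')
  sorted[9] = wombatS3U$  (last char: '$')
Last column: USt3bmowa$
Original string S is at sorted index 9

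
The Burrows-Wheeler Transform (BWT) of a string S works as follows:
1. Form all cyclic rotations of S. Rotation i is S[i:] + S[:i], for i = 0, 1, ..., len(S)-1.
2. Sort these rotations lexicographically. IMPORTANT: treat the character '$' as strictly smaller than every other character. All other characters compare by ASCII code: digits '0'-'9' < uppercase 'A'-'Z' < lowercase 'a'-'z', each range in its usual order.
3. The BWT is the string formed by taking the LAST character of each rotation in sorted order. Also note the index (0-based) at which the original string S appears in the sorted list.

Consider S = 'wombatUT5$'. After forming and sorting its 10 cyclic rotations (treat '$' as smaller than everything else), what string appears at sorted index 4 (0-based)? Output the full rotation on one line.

All 10 rotations (rotation i = S[i:]+S[:i]):
  rot[0] = wombatUT5$
  rot[1] = ombatUT5$w
  rot[2] = mbatUT5$wo
  rot[3] = batUT5$wom
  rot[4] = atUT5$womb
  rot[5] = tUT5$womba
  rot[6] = UT5$wombat
  rot[7] = T5$wombatU
  rot[8] = 5$wombatUT
  rot[9] = $wombatUT5
Sorted (with $ < everything):
  sorted[0] = $wombatUT5
  sorted[1] = 5$wombatUT
  sorted[2] = T5$wombatU
  sorted[3] = UT5$wombat
  sorted[4] = atUT5$womb
  sorted[5] = batUT5$wom
  sorted[6] = mbatUT5$wo
  sorted[7] = ombatUT5$w
  sorted[8] = tUT5$womba
  sorted[9] = wombatUT5$
sorted[4] = atUT5$womb

Answer: atUT5$womb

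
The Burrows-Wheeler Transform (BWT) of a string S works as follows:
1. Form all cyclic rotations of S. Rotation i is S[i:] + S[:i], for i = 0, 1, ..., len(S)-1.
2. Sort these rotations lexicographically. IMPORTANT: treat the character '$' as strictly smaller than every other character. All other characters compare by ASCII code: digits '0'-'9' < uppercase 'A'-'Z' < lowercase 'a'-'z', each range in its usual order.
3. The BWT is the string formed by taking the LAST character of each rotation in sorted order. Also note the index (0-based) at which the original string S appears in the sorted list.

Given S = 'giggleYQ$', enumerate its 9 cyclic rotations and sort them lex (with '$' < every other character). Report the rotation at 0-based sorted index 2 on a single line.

Answer: YQ$giggle

Derivation:
All 9 rotations (rotation i = S[i:]+S[:i]):
  rot[0] = giggleYQ$
  rot[1] = iggleYQ$g
  rot[2] = ggleYQ$gi
  rot[3] = gleYQ$gig
  rot[4] = leYQ$gigg
  rot[5] = eYQ$giggl
  rot[6] = YQ$giggle
  rot[7] = Q$giggleY
  rot[8] = $giggleYQ
Sorted (with $ < everything):
  sorted[0] = $giggleYQ
  sorted[1] = Q$giggleY
  sorted[2] = YQ$giggle
  sorted[3] = eYQ$giggl
  sorted[4] = ggleYQ$gi
  sorted[5] = giggleYQ$
  sorted[6] = gleYQ$gig
  sorted[7] = iggleYQ$g
  sorted[8] = leYQ$gigg
sorted[2] = YQ$giggle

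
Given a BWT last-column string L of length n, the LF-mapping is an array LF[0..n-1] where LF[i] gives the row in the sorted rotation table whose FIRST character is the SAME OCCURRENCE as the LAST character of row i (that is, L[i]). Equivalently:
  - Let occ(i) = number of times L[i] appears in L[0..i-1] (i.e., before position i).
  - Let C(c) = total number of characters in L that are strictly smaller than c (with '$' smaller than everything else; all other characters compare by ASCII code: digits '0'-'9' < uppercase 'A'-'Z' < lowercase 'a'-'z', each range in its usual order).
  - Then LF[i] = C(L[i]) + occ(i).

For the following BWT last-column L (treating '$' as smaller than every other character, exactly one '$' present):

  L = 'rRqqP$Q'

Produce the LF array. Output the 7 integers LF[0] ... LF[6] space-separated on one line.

Char counts: '$':1, 'P':1, 'Q':1, 'R':1, 'q':2, 'r':1
C (first-col start): C('$')=0, C('P')=1, C('Q')=2, C('R')=3, C('q')=4, C('r')=6
L[0]='r': occ=0, LF[0]=C('r')+0=6+0=6
L[1]='R': occ=0, LF[1]=C('R')+0=3+0=3
L[2]='q': occ=0, LF[2]=C('q')+0=4+0=4
L[3]='q': occ=1, LF[3]=C('q')+1=4+1=5
L[4]='P': occ=0, LF[4]=C('P')+0=1+0=1
L[5]='$': occ=0, LF[5]=C('$')+0=0+0=0
L[6]='Q': occ=0, LF[6]=C('Q')+0=2+0=2

Answer: 6 3 4 5 1 0 2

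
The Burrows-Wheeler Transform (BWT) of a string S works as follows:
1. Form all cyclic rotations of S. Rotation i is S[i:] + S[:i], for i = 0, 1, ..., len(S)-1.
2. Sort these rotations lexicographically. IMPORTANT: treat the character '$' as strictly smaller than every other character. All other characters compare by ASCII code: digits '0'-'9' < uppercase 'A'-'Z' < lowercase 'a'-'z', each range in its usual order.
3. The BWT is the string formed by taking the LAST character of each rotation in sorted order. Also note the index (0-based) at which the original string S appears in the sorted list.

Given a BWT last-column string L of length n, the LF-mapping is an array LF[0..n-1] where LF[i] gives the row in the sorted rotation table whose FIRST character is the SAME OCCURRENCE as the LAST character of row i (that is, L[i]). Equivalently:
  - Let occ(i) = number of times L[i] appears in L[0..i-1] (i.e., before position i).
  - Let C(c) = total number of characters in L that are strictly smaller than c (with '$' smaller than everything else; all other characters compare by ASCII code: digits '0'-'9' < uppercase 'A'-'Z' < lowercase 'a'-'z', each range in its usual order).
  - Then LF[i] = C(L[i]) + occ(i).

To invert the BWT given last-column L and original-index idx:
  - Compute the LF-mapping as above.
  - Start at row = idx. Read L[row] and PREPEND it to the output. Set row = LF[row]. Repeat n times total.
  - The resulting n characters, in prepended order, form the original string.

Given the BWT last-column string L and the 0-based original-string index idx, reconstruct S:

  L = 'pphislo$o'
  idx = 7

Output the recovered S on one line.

Answer: philosop$

Derivation:
LF mapping: 6 7 1 2 8 3 4 0 5
Walk LF starting at row 7, prepending L[row]:
  step 1: row=7, L[7]='$', prepend. Next row=LF[7]=0
  step 2: row=0, L[0]='p', prepend. Next row=LF[0]=6
  step 3: row=6, L[6]='o', prepend. Next row=LF[6]=4
  step 4: row=4, L[4]='s', prepend. Next row=LF[4]=8
  step 5: row=8, L[8]='o', prepend. Next row=LF[8]=5
  step 6: row=5, L[5]='l', prepend. Next row=LF[5]=3
  step 7: row=3, L[3]='i', prepend. Next row=LF[3]=2
  step 8: row=2, L[2]='h', prepend. Next row=LF[2]=1
  step 9: row=1, L[1]='p', prepend. Next row=LF[1]=7
Reversed output: philosop$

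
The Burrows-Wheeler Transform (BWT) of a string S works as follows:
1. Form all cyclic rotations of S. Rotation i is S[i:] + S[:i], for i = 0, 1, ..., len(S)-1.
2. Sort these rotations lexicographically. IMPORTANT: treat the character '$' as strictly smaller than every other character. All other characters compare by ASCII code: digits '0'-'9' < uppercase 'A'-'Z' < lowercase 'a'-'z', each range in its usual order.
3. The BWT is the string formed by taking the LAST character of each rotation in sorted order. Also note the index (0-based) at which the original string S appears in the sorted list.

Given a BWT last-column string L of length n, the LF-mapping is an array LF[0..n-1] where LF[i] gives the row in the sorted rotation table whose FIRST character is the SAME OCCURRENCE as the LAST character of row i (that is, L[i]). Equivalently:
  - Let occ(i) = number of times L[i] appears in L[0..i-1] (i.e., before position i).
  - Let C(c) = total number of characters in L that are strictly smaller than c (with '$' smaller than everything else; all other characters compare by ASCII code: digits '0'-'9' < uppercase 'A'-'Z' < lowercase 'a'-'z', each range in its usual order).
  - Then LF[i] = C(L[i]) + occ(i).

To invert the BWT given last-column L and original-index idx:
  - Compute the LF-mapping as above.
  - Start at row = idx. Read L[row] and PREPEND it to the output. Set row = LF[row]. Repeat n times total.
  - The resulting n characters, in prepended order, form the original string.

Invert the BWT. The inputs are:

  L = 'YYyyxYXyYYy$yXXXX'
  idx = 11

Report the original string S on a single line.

LF mapping: 6 7 12 13 11 8 1 14 9 10 15 0 16 2 3 4 5
Walk LF starting at row 11, prepending L[row]:
  step 1: row=11, L[11]='$', prepend. Next row=LF[11]=0
  step 2: row=0, L[0]='Y', prepend. Next row=LF[0]=6
  step 3: row=6, L[6]='X', prepend. Next row=LF[6]=1
  step 4: row=1, L[1]='Y', prepend. Next row=LF[1]=7
  step 5: row=7, L[7]='y', prepend. Next row=LF[7]=14
  step 6: row=14, L[14]='X', prepend. Next row=LF[14]=3
  step 7: row=3, L[3]='y', prepend. Next row=LF[3]=13
  step 8: row=13, L[13]='X', prepend. Next row=LF[13]=2
  step 9: row=2, L[2]='y', prepend. Next row=LF[2]=12
  step 10: row=12, L[12]='y', prepend. Next row=LF[12]=16
  step 11: row=16, L[16]='X', prepend. Next row=LF[16]=5
  step 12: row=5, L[5]='Y', prepend. Next row=LF[5]=8
  step 13: row=8, L[8]='Y', prepend. Next row=LF[8]=9
  step 14: row=9, L[9]='Y', prepend. Next row=LF[9]=10
  step 15: row=10, L[10]='y', prepend. Next row=LF[10]=15
  step 16: row=15, L[15]='X', prepend. Next row=LF[15]=4
  step 17: row=4, L[4]='x', prepend. Next row=LF[4]=11
Reversed output: xXyYYYXyyXyXyYXY$

Answer: xXyYYYXyyXyXyYXY$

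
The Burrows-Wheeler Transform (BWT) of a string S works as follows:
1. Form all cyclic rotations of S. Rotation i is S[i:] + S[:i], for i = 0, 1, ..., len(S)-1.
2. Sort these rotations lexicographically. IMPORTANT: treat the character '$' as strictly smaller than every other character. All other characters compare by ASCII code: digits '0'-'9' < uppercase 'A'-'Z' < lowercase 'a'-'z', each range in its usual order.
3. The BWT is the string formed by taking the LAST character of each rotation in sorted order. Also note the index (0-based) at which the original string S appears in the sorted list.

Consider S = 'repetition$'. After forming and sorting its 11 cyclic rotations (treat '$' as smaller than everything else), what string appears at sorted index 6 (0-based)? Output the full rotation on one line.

All 11 rotations (rotation i = S[i:]+S[:i]):
  rot[0] = repetition$
  rot[1] = epetition$r
  rot[2] = petition$re
  rot[3] = etition$rep
  rot[4] = tition$repe
  rot[5] = ition$repet
  rot[6] = tion$repeti
  rot[7] = ion$repetit
  rot[8] = on$repetiti
  rot[9] = n$repetitio
  rot[10] = $repetition
Sorted (with $ < everything):
  sorted[0] = $repetition
  sorted[1] = epetition$r
  sorted[2] = etition$rep
  sorted[3] = ion$repetit
  sorted[4] = ition$repet
  sorted[5] = n$repetitio
  sorted[6] = on$repetiti
  sorted[7] = petition$re
  sorted[8] = repetition$
  sorted[9] = tion$repeti
  sorted[10] = tition$repe
sorted[6] = on$repetiti

Answer: on$repetiti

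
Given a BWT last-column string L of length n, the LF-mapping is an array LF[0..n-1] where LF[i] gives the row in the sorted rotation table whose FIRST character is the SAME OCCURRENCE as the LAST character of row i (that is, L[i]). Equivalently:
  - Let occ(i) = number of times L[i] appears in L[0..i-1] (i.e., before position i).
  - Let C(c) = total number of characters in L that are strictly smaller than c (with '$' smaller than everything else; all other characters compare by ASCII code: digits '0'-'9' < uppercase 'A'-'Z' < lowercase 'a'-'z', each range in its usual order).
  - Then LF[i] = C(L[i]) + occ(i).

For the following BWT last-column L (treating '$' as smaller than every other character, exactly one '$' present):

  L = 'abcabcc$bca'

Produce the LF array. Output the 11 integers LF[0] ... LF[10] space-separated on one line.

Char counts: '$':1, 'a':3, 'b':3, 'c':4
C (first-col start): C('$')=0, C('a')=1, C('b')=4, C('c')=7
L[0]='a': occ=0, LF[0]=C('a')+0=1+0=1
L[1]='b': occ=0, LF[1]=C('b')+0=4+0=4
L[2]='c': occ=0, LF[2]=C('c')+0=7+0=7
L[3]='a': occ=1, LF[3]=C('a')+1=1+1=2
L[4]='b': occ=1, LF[4]=C('b')+1=4+1=5
L[5]='c': occ=1, LF[5]=C('c')+1=7+1=8
L[6]='c': occ=2, LF[6]=C('c')+2=7+2=9
L[7]='$': occ=0, LF[7]=C('$')+0=0+0=0
L[8]='b': occ=2, LF[8]=C('b')+2=4+2=6
L[9]='c': occ=3, LF[9]=C('c')+3=7+3=10
L[10]='a': occ=2, LF[10]=C('a')+2=1+2=3

Answer: 1 4 7 2 5 8 9 0 6 10 3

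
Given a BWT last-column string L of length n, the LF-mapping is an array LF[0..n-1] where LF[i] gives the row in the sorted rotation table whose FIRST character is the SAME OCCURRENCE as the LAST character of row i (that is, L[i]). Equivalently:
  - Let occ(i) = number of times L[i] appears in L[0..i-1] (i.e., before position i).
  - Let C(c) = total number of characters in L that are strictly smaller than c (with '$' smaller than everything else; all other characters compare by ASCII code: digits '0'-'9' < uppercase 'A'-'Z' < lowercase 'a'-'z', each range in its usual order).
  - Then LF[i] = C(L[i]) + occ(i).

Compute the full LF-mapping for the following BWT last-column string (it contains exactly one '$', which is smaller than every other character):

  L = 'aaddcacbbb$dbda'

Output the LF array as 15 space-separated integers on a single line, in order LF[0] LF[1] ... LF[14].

Char counts: '$':1, 'a':4, 'b':4, 'c':2, 'd':4
C (first-col start): C('$')=0, C('a')=1, C('b')=5, C('c')=9, C('d')=11
L[0]='a': occ=0, LF[0]=C('a')+0=1+0=1
L[1]='a': occ=1, LF[1]=C('a')+1=1+1=2
L[2]='d': occ=0, LF[2]=C('d')+0=11+0=11
L[3]='d': occ=1, LF[3]=C('d')+1=11+1=12
L[4]='c': occ=0, LF[4]=C('c')+0=9+0=9
L[5]='a': occ=2, LF[5]=C('a')+2=1+2=3
L[6]='c': occ=1, LF[6]=C('c')+1=9+1=10
L[7]='b': occ=0, LF[7]=C('b')+0=5+0=5
L[8]='b': occ=1, LF[8]=C('b')+1=5+1=6
L[9]='b': occ=2, LF[9]=C('b')+2=5+2=7
L[10]='$': occ=0, LF[10]=C('$')+0=0+0=0
L[11]='d': occ=2, LF[11]=C('d')+2=11+2=13
L[12]='b': occ=3, LF[12]=C('b')+3=5+3=8
L[13]='d': occ=3, LF[13]=C('d')+3=11+3=14
L[14]='a': occ=3, LF[14]=C('a')+3=1+3=4

Answer: 1 2 11 12 9 3 10 5 6 7 0 13 8 14 4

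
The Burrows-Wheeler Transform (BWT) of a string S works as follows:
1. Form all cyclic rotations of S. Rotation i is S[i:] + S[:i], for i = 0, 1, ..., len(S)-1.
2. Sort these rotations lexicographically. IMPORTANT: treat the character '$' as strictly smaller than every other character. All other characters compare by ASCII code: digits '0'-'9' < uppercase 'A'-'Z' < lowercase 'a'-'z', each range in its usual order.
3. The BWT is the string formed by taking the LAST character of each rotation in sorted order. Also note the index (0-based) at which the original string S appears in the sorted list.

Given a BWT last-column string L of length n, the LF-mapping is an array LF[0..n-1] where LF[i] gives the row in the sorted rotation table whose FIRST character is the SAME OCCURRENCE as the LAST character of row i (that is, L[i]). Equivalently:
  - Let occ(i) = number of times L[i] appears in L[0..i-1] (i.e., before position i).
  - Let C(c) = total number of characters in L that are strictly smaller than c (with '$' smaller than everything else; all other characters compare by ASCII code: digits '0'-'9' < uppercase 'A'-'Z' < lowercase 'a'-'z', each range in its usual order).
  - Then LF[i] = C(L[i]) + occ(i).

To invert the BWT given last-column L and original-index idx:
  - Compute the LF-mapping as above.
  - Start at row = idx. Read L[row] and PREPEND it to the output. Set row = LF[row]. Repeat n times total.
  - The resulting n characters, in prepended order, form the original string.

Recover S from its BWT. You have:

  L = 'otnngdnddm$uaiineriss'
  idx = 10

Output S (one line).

Answer: misunderstandingdino$

Derivation:
LF mapping: 15 19 11 12 6 2 13 3 4 10 0 20 1 7 8 14 5 16 9 17 18
Walk LF starting at row 10, prepending L[row]:
  step 1: row=10, L[10]='$', prepend. Next row=LF[10]=0
  step 2: row=0, L[0]='o', prepend. Next row=LF[0]=15
  step 3: row=15, L[15]='n', prepend. Next row=LF[15]=14
  step 4: row=14, L[14]='i', prepend. Next row=LF[14]=8
  step 5: row=8, L[8]='d', prepend. Next row=LF[8]=4
  step 6: row=4, L[4]='g', prepend. Next row=LF[4]=6
  step 7: row=6, L[6]='n', prepend. Next row=LF[6]=13
  step 8: row=13, L[13]='i', prepend. Next row=LF[13]=7
  step 9: row=7, L[7]='d', prepend. Next row=LF[7]=3
  step 10: row=3, L[3]='n', prepend. Next row=LF[3]=12
  step 11: row=12, L[12]='a', prepend. Next row=LF[12]=1
  step 12: row=1, L[1]='t', prepend. Next row=LF[1]=19
  step 13: row=19, L[19]='s', prepend. Next row=LF[19]=17
  step 14: row=17, L[17]='r', prepend. Next row=LF[17]=16
  step 15: row=16, L[16]='e', prepend. Next row=LF[16]=5
  step 16: row=5, L[5]='d', prepend. Next row=LF[5]=2
  step 17: row=2, L[2]='n', prepend. Next row=LF[2]=11
  step 18: row=11, L[11]='u', prepend. Next row=LF[11]=20
  step 19: row=20, L[20]='s', prepend. Next row=LF[20]=18
  step 20: row=18, L[18]='i', prepend. Next row=LF[18]=9
  step 21: row=9, L[9]='m', prepend. Next row=LF[9]=10
Reversed output: misunderstandingdino$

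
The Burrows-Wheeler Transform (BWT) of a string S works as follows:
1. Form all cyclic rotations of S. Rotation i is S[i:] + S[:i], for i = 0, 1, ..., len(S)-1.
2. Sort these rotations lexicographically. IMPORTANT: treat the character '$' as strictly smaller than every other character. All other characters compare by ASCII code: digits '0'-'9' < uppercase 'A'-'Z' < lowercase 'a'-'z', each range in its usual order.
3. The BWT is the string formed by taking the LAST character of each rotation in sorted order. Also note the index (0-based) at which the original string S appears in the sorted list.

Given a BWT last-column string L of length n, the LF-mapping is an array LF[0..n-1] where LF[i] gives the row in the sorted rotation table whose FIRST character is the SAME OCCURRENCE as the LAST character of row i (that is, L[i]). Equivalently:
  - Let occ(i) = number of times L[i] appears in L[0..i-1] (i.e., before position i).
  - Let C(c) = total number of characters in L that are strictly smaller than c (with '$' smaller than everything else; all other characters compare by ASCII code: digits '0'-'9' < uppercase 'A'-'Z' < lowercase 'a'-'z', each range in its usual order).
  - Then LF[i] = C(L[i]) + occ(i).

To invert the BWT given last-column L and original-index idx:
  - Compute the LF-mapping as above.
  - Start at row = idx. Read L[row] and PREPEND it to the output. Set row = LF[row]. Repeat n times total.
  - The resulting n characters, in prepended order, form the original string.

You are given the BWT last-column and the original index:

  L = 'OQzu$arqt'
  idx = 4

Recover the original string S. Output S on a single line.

Answer: quartzQO$

Derivation:
LF mapping: 1 2 8 7 0 3 5 4 6
Walk LF starting at row 4, prepending L[row]:
  step 1: row=4, L[4]='$', prepend. Next row=LF[4]=0
  step 2: row=0, L[0]='O', prepend. Next row=LF[0]=1
  step 3: row=1, L[1]='Q', prepend. Next row=LF[1]=2
  step 4: row=2, L[2]='z', prepend. Next row=LF[2]=8
  step 5: row=8, L[8]='t', prepend. Next row=LF[8]=6
  step 6: row=6, L[6]='r', prepend. Next row=LF[6]=5
  step 7: row=5, L[5]='a', prepend. Next row=LF[5]=3
  step 8: row=3, L[3]='u', prepend. Next row=LF[3]=7
  step 9: row=7, L[7]='q', prepend. Next row=LF[7]=4
Reversed output: quartzQO$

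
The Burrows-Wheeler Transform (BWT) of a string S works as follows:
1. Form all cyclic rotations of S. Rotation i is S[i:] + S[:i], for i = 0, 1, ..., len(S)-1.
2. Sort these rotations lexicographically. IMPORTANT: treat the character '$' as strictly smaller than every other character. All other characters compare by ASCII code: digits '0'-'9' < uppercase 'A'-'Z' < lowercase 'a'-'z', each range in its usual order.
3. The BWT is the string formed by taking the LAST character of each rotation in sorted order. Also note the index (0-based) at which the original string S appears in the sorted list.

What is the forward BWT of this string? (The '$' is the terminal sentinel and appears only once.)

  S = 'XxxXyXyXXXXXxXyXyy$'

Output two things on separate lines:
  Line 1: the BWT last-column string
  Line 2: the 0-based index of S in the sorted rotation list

All 19 rotations (rotation i = S[i:]+S[:i]):
  rot[0] = XxxXyXyXXXXXxXyXyy$
  rot[1] = xxXyXyXXXXXxXyXyy$X
  rot[2] = xXyXyXXXXXxXyXyy$Xx
  rot[3] = XyXyXXXXXxXyXyy$Xxx
  rot[4] = yXyXXXXXxXyXyy$XxxX
  rot[5] = XyXXXXXxXyXyy$XxxXy
  rot[6] = yXXXXXxXyXyy$XxxXyX
  rot[7] = XXXXXxXyXyy$XxxXyXy
  rot[8] = XXXXxXyXyy$XxxXyXyX
  rot[9] = XXXxXyXyy$XxxXyXyXX
  rot[10] = XXxXyXyy$XxxXyXyXXX
  rot[11] = XxXyXyy$XxxXyXyXXXX
  rot[12] = xXyXyy$XxxXyXyXXXXX
  rot[13] = XyXyy$XxxXyXyXXXXXx
  rot[14] = yXyy$XxxXyXyXXXXXxX
  rot[15] = Xyy$XxxXyXyXXXXXxXy
  rot[16] = yy$XxxXyXyXXXXXxXyX
  rot[17] = y$XxxXyXyXXXXXxXyXy
  rot[18] = $XxxXyXyXXXXXxXyXyy
Sorted (with $ < everything):
  sorted[0] = $XxxXyXyXXXXXxXyXyy  (last char: 'y')
  sorted[1] = XXXXXxXyXyy$XxxXyXy  (last char: 'y')
  sorted[2] = XXXXxXyXyy$XxxXyXyX  (last char: 'X')
  sorted[3] = XXXxXyXyy$XxxXyXyXX  (last char: 'X')
  sorted[4] = XXxXyXyy$XxxXyXyXXX  (last char: 'X')
  sorted[5] = XxXyXyy$XxxXyXyXXXX  (last char: 'X')
  sorted[6] = XxxXyXyXXXXXxXyXyy$  (last char: '$')
  sorted[7] = XyXXXXXxXyXyy$XxxXy  (last char: 'y')
  sorted[8] = XyXyXXXXXxXyXyy$Xxx  (last char: 'x')
  sorted[9] = XyXyy$XxxXyXyXXXXXx  (last char: 'x')
  sorted[10] = Xyy$XxxXyXyXXXXXxXy  (last char: 'y')
  sorted[11] = xXyXyXXXXXxXyXyy$Xx  (last char: 'x')
  sorted[12] = xXyXyy$XxxXyXyXXXXX  (last char: 'X')
  sorted[13] = xxXyXyXXXXXxXyXyy$X  (last char: 'X')
  sorted[14] = y$XxxXyXyXXXXXxXyXy  (last char: 'y')
  sorted[15] = yXXXXXxXyXyy$XxxXyX  (last char: 'X')
  sorted[16] = yXyXXXXXxXyXyy$XxxX  (last char: 'X')
  sorted[17] = yXyy$XxxXyXyXXXXXxX  (last char: 'X')
  sorted[18] = yy$XxxXyXyXXXXXxXyX  (last char: 'X')
Last column: yyXXXX$yxxyxXXyXXXX
Original string S is at sorted index 6

Answer: yyXXXX$yxxyxXXyXXXX
6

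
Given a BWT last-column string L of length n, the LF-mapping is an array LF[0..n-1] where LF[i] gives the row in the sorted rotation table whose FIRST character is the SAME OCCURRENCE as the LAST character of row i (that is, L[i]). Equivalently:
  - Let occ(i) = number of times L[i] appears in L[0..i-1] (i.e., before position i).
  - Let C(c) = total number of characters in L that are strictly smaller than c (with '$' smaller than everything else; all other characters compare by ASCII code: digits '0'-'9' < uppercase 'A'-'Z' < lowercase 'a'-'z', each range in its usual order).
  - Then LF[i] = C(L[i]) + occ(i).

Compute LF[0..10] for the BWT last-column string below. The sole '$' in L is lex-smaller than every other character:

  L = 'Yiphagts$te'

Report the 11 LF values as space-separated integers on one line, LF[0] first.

Char counts: '$':1, 'Y':1, 'a':1, 'e':1, 'g':1, 'h':1, 'i':1, 'p':1, 's':1, 't':2
C (first-col start): C('$')=0, C('Y')=1, C('a')=2, C('e')=3, C('g')=4, C('h')=5, C('i')=6, C('p')=7, C('s')=8, C('t')=9
L[0]='Y': occ=0, LF[0]=C('Y')+0=1+0=1
L[1]='i': occ=0, LF[1]=C('i')+0=6+0=6
L[2]='p': occ=0, LF[2]=C('p')+0=7+0=7
L[3]='h': occ=0, LF[3]=C('h')+0=5+0=5
L[4]='a': occ=0, LF[4]=C('a')+0=2+0=2
L[5]='g': occ=0, LF[5]=C('g')+0=4+0=4
L[6]='t': occ=0, LF[6]=C('t')+0=9+0=9
L[7]='s': occ=0, LF[7]=C('s')+0=8+0=8
L[8]='$': occ=0, LF[8]=C('$')+0=0+0=0
L[9]='t': occ=1, LF[9]=C('t')+1=9+1=10
L[10]='e': occ=0, LF[10]=C('e')+0=3+0=3

Answer: 1 6 7 5 2 4 9 8 0 10 3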